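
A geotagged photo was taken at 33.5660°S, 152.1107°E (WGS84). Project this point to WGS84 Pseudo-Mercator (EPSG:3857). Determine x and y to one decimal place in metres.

x 16932885.7 m, y -3970674.2 m

Web Mercator is spherical with R = a = 6378137 m.
x = R·λ = 6378137 × 2.654832543 = 16932885.668 m.
y = R·ln tan(π/4 + φ/2) = 6378137 × -0.622544521 = -3970674.242 m.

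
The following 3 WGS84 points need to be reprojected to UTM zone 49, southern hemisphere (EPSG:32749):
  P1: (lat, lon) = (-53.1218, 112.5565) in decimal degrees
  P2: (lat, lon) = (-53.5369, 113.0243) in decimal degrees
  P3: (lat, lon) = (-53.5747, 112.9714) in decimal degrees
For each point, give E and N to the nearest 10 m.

UTM zone 49S: λ₀ = 111°, k₀ = 0.9996.
P1 (-53.1218°, 112.5565°) → (604159.520, 4113048.249) m.
P2 (-53.5369°, 113.0243°) → (634152.105, 4066094.804) m.
P3 (-53.5747°, 112.9714°) → (630530.364, 4061988.542) m.

P1: E 604160 m, N 4113050 m; P2: E 634150 m, N 4066090 m; P3: E 630530 m, N 4061990 m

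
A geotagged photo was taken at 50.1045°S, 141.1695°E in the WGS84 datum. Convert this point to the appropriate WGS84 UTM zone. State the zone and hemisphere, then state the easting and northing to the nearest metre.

Longitude 141.1695° lies in the 6° band [138°, 144°), giving zone 54; latitude is south of the equator, so 54S.
Zone 54 central meridian λ₀ = 6×54 − 183 = 141°; Δλ = +0.1695°.
Transverse Mercator on WGS84 with k₀ = 0.9996 gives E = 512121.215 m, N = 4449736.648 m.

Zone 54S: E 512121 m, N 4449737 m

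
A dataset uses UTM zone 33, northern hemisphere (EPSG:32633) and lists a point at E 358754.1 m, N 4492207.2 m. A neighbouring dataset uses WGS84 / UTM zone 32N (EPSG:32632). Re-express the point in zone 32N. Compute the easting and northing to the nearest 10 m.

E 866700 m, N 4499890 m

UTM 33N → geographic: φ = 40.56860021°, λ = 13.33140012°.
UTM 32N (λ₀ = 9°) forward: E = 866696.450 m, N = 4499893.075 m.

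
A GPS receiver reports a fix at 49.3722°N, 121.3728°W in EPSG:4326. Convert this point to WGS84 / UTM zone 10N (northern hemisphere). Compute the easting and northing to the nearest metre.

Zone 10 central meridian λ₀ = 6×10 − 183 = -123°; Δλ = +1.6272°.
Transverse Mercator on WGS84 with k₀ = 0.9996 gives E = 618125.756 m, N = 5470106.049 m.

E 618126 m, N 5470106 m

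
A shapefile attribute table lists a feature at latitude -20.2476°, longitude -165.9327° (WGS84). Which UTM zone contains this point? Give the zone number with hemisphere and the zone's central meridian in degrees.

UTM zone = ⌊(λ + 180)/6⌋ + 1; -165.9327° ∈ [-168°, -162°) → zone 3.
Hemisphere: S (φ < 0).
Central meridian λ₀ = 6×3 − 183 = -165°.

Zone 3S, central meridian -165°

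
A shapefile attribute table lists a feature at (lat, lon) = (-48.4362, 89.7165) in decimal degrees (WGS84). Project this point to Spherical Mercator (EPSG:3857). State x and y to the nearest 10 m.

Web Mercator is spherical with R = a = 6378137 m.
x = R·λ = 6378137 × 1.565848318 = 9987195.096 m.
y = R·ln tan(π/4 + φ/2) = 6378137 × -0.968892987 = -6179732.212 m.

x 9987200 m, y -6179730 m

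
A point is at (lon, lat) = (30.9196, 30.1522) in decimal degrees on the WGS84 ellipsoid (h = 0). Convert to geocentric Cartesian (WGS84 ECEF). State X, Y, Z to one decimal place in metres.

X 4735377.8 m, Y 2836265.7 m, Z 3184974.0 m

WGS84: a = 6378137 m, e² = 0.006694380; N(φ) = a/√(1−e²sin²φ) = 6383530.230 m.
X = (N+h)·cosφ·cosλ = 4735377.794 m; Y = (N+h)·cosφ·sinλ = 2836265.723 m; Z = (N(1−e²)+h)·sinφ = 3184974.040 m.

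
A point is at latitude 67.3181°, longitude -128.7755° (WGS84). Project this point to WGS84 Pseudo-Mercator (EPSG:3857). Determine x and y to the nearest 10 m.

x -14335220 m, y 10247280 m

Web Mercator is spherical with R = a = 6378137 m.
x = R·λ = 6378137 × -2.247556471 = -14335223.087 m.
y = R·ln tan(π/4 + φ/2) = 6378137 × 1.606626502 = 10247283.936 m.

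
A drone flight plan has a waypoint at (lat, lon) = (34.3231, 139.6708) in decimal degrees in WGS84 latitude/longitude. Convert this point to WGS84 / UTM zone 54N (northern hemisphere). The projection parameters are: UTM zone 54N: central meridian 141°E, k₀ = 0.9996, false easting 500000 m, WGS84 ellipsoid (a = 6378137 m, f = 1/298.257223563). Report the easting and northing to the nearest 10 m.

Zone 54 central meridian λ₀ = 6×54 − 183 = 141°; Δλ = -1.3292°.
Transverse Mercator on WGS84 with k₀ = 0.9996 gives E = 377713.928 m, N = 3798781.501 m.

E 377710 m, N 3798780 m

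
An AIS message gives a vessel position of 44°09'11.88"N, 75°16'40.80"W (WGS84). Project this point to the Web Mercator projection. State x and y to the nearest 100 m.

x -8379900 m, y 5489200 m

Web Mercator is spherical with R = a = 6378137 m.
x = R·λ = 6378137 × -1.313848954 = -8379908.628 m.
y = R·ln tan(π/4 + φ/2) = 6378137 × 0.860626926 = 5489196.441 m.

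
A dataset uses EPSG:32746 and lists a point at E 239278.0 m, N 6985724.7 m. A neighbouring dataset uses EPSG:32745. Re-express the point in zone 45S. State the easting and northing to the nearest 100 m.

E 833500 m, N 6984000 m

UTM 46S → geographic: φ = -27.22659979°, λ = 90.36740039°.
UTM 45S (λ₀ = 87°) forward: E = 833537.399 m, N = 6983978.738 m.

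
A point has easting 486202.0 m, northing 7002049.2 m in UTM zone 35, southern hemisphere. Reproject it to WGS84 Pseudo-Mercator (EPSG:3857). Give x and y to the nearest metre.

x 2990131 m, y -3136459 m

Unproject from UTM 35S (λ₀ = 27°) → φ = -27.10389960°, λ = 26.86080047°.
Web Mercator (R = 6378137 m): x = 2990130.631 m, y = -3136458.638 m.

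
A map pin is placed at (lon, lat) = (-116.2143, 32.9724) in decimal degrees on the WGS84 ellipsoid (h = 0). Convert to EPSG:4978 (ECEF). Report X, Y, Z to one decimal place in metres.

WGS84: a = 6378137 m, e² = 0.006694380; N(φ) = a/√(1−e²sin²φ) = 6384469.767 m.
X = (N+h)·cosφ·cosλ = -2365967.104 m; Y = (N+h)·cosφ·sinλ = -4805252.244 m; Z = (N(1−e²)+h)·sinφ = 3451391.106 m.

X -2365967.1 m, Y -4805252.2 m, Z 3451391.1 m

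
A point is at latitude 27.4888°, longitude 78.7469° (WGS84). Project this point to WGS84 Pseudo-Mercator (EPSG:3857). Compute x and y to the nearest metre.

x 8766065 m, y 3184675 m

Web Mercator is spherical with R = a = 6378137 m.
x = R·λ = 6378137 × 1.374392681 = 8766064.810 m.
y = R·ln tan(π/4 + φ/2) = 6378137 × 0.499311117 = 3184674.710 m.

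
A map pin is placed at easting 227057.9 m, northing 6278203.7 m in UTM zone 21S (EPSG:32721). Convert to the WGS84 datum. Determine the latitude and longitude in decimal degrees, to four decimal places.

lat -33.6010°, lon -59.9414°

Zone 21S: λ₀ = -57°, k₀ = 0.9996, false easting 500000 m, false northing 10000000 m.
Meridian distance M = (N − FN)/k₀ = -3723285.6 m.
Inverse transverse Mercator on WGS84 gives φ = -33.60099986°, λ = -59.94139952°.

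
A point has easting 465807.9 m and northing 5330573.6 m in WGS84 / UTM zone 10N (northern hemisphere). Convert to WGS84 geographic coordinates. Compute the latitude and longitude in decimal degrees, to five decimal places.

lat 48.12750°, lon -123.45950°

Zone 10N: λ₀ = -123°, k₀ = 0.9996, false easting 500000 m.
Meridian distance M = (N − FN)/k₀ = 5332706.7 m.
Inverse transverse Mercator on WGS84 gives φ = 48.12750024°, λ = -123.45950066°.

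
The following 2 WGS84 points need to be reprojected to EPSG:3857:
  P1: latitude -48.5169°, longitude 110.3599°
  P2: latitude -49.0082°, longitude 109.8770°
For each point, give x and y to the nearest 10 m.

Web Mercator: x = R·λ, y = R·ln tan(π/4+φ/2), R = 6378137 m.
P1 (-48.5169°, 110.3599°) → (12285207.872, -6193283.465) m.
P2 (-49.0082°, 109.8770°) → (12231451.690, -6276252.877) m.

P1: x 12285210 m, y -6193280 m; P2: x 12231450 m, y -6276250 m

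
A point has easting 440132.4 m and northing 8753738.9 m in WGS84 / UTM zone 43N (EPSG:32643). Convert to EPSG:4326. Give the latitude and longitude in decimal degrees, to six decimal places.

lat 78.841800°, lon 72.227800°

Zone 43N: λ₀ = 75°, k₀ = 0.9996, false easting 500000 m.
Meridian distance M = (N − FN)/k₀ = 8757241.8 m.
Inverse transverse Mercator on WGS84 gives φ = 78.84179979°, λ = 72.22779982°.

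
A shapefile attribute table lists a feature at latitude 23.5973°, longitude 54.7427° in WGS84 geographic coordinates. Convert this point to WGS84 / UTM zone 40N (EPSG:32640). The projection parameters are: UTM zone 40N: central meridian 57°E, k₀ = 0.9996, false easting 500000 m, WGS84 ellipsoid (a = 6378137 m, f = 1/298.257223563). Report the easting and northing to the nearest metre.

Zone 40 central meridian λ₀ = 6×40 − 183 = 57°; Δλ = -2.2573°.
Transverse Mercator on WGS84 with k₀ = 0.9996 gives E = 269658.047 m, N = 2611460.206 m.

E 269658 m, N 2611460 m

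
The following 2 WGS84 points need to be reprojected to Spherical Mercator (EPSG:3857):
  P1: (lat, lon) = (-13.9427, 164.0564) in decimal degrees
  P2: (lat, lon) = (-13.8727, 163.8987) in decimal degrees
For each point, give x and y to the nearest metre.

Web Mercator: x = R·λ, y = R·ln tan(π/4+φ/2), R = 6378137 m.
P1 (-13.9427°, 164.0564°) → (18262674.909, -1567643.487) m.
P2 (-13.8727°, 163.8987°) → (18245119.826, -1559615.784) m.

P1: x 18262675 m, y -1567643 m; P2: x 18245120 m, y -1559616 m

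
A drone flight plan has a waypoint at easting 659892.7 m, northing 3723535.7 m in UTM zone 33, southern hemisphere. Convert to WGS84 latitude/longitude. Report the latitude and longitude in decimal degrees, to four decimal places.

lat -56.6051°, lon 17.6049°

Zone 33S: λ₀ = 15°, k₀ = 0.9996, false easting 500000 m, false northing 10000000 m.
Meridian distance M = (N − FN)/k₀ = -6278975.9 m.
Inverse transverse Mercator on WGS84 gives φ = -56.60509977°, λ = 17.60489933°.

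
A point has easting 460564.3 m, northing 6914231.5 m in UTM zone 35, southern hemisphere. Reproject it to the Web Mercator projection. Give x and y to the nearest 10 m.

x 2961020 m, y -3235890 m

Unproject from UTM 35S (λ₀ = 27°) → φ = -27.89619983°, λ = 26.59930005°.
Web Mercator (R = 6378137 m): x = 2961020.537 m, y = -3235893.255 m.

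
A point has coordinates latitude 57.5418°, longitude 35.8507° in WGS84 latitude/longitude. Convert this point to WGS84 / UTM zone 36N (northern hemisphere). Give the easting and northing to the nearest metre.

E 670620 m, N 6381282 m

Zone 36 central meridian λ₀ = 6×36 − 183 = 33°; Δλ = +2.8507°.
Transverse Mercator on WGS84 with k₀ = 0.9996 gives E = 670619.738 m, N = 6381281.807 m.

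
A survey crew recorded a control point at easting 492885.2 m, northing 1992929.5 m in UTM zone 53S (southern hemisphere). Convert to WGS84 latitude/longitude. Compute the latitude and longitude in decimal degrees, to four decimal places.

Zone 53S: λ₀ = 135°, k₀ = 0.9996, false easting 500000 m, false northing 10000000 m.
Meridian distance M = (N − FN)/k₀ = -8010274.6 m.
Inverse transverse Mercator on WGS84 gives φ = -72.16250030°, λ = 134.79190021°.

lat -72.1625°, lon 134.7919°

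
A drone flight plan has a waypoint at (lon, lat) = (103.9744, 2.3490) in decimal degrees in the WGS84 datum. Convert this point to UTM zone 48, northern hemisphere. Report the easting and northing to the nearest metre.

Zone 48 central meridian λ₀ = 6×48 − 183 = 105°; Δλ = -1.0256°.
Transverse Mercator on WGS84 with k₀ = 0.9996 gives E = 385965.544 m, N = 259678.373 m.

E 385966 m, N 259678 m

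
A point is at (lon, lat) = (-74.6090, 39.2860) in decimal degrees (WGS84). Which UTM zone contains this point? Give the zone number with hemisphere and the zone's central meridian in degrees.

Zone 18N, central meridian -75°

UTM zone = ⌊(λ + 180)/6⌋ + 1; -74.6090° ∈ [-78°, -72°) → zone 18.
Hemisphere: N (φ ≥ 0).
Central meridian λ₀ = 6×18 − 183 = -75°.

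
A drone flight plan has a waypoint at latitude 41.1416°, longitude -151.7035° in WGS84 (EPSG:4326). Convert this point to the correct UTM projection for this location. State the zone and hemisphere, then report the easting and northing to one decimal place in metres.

Zone 5N: E 608805.2 m, N 4555286.2 m

Longitude -151.7035° lies in the 6° band [-156°, -150°), giving zone 5; latitude is north of the equator, so 5N.
Zone 5 central meridian λ₀ = 6×5 − 183 = -153°; Δλ = +1.2965°.
Transverse Mercator on WGS84 with k₀ = 0.9996 gives E = 608805.212 m, N = 4555286.197 m.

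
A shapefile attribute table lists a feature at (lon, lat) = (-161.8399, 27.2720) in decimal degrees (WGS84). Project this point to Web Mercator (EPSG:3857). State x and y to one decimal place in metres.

x -18015935.3 m, y 3157495.8 m

Web Mercator is spherical with R = a = 6378137 m.
x = R·λ = 6378137 × -2.824639116 = -18015935.258 m.
y = R·ln tan(π/4 + φ/2) = 6378137 × 0.495049863 = 3157495.849 m.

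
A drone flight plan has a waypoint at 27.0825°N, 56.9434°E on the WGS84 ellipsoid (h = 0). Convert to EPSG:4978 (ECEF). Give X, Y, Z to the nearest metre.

WGS84: a = 6378137 m, e² = 0.006694380; N(φ) = a/√(1−e²sin²φ) = 6382566.658 m.
X = (N+h)·cosφ·cosλ = 3099743.331 m; Y = (N+h)·cosφ·sinλ = 4762878.922 m; Z = (N(1−e²)+h)·sinφ = 2886357.583 m.

X 3099743 m, Y 4762879 m, Z 2886358 m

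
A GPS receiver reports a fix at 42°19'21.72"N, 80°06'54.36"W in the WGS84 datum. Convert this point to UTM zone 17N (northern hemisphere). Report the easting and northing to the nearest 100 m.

Zone 17 central meridian λ₀ = 6×17 − 183 = -81°; Δλ = +0.8849°.
Transverse Mercator on WGS84 with k₀ = 0.9996 gives E = 572914.154 m, N = 4685985.373 m.

E 572900 m, N 4686000 m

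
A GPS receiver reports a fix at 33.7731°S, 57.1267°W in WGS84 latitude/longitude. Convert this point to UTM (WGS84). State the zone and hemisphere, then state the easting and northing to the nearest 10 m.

Longitude -57.1267° lies in the 6° band [-60°, -54°), giving zone 21; latitude is south of the equator, so 21S.
Zone 21 central meridian λ₀ = 6×21 − 183 = -57°; Δλ = -0.1267°.
Transverse Mercator on WGS84 with k₀ = 0.9996 gives E = 488268.508 m, N = 6262994.569 m.

Zone 21S: E 488270 m, N 6262990 m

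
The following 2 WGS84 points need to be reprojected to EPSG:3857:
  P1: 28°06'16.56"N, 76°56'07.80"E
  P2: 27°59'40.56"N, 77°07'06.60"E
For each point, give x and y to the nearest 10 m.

P1: x 8564420 m, y 3262170 m; P2: x 8584790 m, y 3248290 m

Web Mercator: x = R·λ, y = R·ln tan(π/4+φ/2), R = 6378137 m.
P1 (28.1046°, 76.9355°) → (8564420.684, 3262167.869) m.
P2 (27.9946°, 77.1185°) → (8584792.151, 3248292.990) m.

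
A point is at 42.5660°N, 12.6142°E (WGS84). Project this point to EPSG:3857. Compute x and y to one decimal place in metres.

Web Mercator is spherical with R = a = 6378137 m.
x = R·λ = 6378137 × 0.220159323 = 1404206.321 m.
y = R·ln tan(π/4 + φ/2) = 6378137 × 0.822519838 = 5246144.209 m.

x 1404206.3 m, y 5246144.2 m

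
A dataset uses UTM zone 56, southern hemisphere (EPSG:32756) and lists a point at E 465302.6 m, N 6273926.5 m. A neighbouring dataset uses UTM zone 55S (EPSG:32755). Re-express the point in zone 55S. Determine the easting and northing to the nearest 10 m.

UTM 56S → geographic: φ = -33.67399961°, λ = 152.62569971°.
UTM 55S (λ₀ = 147°) forward: E = 1021822.236 m, N = 6259757.429 m.

E 1021820 m, N 6259760 m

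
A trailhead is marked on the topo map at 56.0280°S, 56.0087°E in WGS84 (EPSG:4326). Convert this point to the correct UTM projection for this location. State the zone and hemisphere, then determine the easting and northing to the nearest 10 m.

Zone 40S: E 438220 m, N 3790360 m

Longitude 56.0087° lies in the 6° band [54°, 60°), giving zone 40; latitude is south of the equator, so 40S.
Zone 40 central meridian λ₀ = 6×40 − 183 = 57°; Δλ = -0.9913°.
Transverse Mercator on WGS84 with k₀ = 0.9996 gives E = 438220.648 m, N = 3790360.850 m.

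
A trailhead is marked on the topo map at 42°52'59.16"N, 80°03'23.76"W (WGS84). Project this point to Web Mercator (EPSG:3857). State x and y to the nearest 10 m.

x -8911860 m, y 5294200 m

Web Mercator is spherical with R = a = 6378137 m.
x = R·λ = 6378137 × -1.397251258 = -8911859.947 m.
y = R·ln tan(π/4 + φ/2) = 6378137 × 0.830053567 = 5294195.368 m.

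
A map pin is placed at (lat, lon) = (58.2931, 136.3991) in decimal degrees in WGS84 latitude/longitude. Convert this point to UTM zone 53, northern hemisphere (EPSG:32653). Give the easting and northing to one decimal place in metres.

Zone 53 central meridian λ₀ = 6×53 − 183 = 135°; Δλ = +1.3991°.
Transverse Mercator on WGS84 with k₀ = 0.9996 gives E = 582019.206 m, N = 6462194.658 m.

E 582019.2 m, N 6462194.7 m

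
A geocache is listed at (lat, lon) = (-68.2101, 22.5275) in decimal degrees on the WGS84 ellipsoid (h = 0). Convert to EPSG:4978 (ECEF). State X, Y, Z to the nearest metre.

X 2193273 m, Y 909717 m, Z -5899832 m

WGS84: a = 6378137 m, e² = 0.006694380; N(φ) = a/√(1−e²sin²φ) = 6396624.195 m.
X = (N+h)·cosφ·cosλ = 2193272.608 m; Y = (N+h)·cosφ·sinλ = 909716.815 m; Z = (N(1−e²)+h)·sinφ = -5899831.666 m.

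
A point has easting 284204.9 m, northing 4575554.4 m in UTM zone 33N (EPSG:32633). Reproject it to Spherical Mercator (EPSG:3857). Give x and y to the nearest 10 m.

Unproject from UTM 33N (λ₀ = 15°) → φ = 41.30259978°, λ = 12.42240050°.
Web Mercator (R = 6378137 m): x = 1382855.298 m, y = 5057078.043 m.

x 1382860 m, y 5057080 m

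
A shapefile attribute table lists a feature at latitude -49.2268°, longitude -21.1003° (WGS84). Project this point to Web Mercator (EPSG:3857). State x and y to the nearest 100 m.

Web Mercator is spherical with R = a = 6378137 m.
x = R·λ = 6378137 × -0.368269708 = -2348874.652 m.
y = R·ln tan(π/4 + φ/2) = 6378137 × -0.989855282 = -6313432.596 m.

x -2348900 m, y -6313400 m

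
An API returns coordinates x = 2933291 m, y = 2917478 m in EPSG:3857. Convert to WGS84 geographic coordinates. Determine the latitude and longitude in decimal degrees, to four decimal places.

lat 25.3393°, lon 26.3502°

R = 6378137 m. λ = x/R = 26.35020138°.
φ = 2·arctan(exp(y/R)) − 90° = 2·arctan(1.57999) − 90° = 25.33930100°.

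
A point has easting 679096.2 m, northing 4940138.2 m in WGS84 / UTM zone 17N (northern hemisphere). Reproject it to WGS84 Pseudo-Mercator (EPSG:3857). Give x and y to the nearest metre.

x -8765697 m, y 5557564 m

Unproject from UTM 17N (λ₀ = -81°) → φ = 44.59229992°, λ = -78.74360025°.
Web Mercator (R = 6378137 m): x = -8765697.483 m, y = 5557564.196 m.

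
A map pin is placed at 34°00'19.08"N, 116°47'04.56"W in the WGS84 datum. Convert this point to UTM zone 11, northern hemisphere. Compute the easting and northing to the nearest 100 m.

Zone 11 central meridian λ₀ = 6×11 − 183 = -117°; Δλ = +0.2154°.
Transverse Mercator on WGS84 with k₀ = 0.9996 gives E = 519890.505 m, N = 3762764.542 m.

E 519900 m, N 3762800 m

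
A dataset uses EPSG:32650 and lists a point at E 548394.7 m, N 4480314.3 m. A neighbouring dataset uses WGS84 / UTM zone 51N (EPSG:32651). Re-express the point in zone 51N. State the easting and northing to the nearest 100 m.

UTM 50N → geographic: φ = 40.47209962°, λ = 117.57089975°.
UTM 51N (λ₀ = 123°) forward: E = 39671.718 m, N = 4494336.828 m.

E 39700 m, N 4494300 m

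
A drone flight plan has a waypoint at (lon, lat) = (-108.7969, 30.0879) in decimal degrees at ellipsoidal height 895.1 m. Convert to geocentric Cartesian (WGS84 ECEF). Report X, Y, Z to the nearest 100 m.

WGS84: a = 6378137 m, e² = 0.006694380; N(φ) = a/√(1−e²sin²φ) = 6383509.379 m.
X = (N+h)·cosφ·cosλ = -1779961.956 m; Y = (N+h)·cosφ·sinλ = -5229531.344 m; Z = (N(1−e²)+h)·sinφ = 3179257.281 m.

X -1780000 m, Y -5229500 m, Z 3179300 m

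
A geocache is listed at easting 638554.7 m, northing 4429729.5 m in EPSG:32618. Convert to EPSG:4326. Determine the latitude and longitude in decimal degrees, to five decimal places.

lat 40.00640°, lon -73.37670°

Zone 18N: λ₀ = -75°, k₀ = 0.9996, false easting 500000 m.
Meridian distance M = (N − FN)/k₀ = 4431502.1 m.
Inverse transverse Mercator on WGS84 gives φ = 40.00639957°, λ = -73.37670023°.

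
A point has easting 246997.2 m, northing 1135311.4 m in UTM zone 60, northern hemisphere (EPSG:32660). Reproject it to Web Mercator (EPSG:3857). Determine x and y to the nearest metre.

Unproject from UTM 60N (λ₀ = 177°) → φ = 10.26220022°, λ = 174.69019955°.
Web Mercator (R = 6378137 m): x = 19446424.060 m, y = 1148540.309 m.

x 19446424 m, y 1148540 m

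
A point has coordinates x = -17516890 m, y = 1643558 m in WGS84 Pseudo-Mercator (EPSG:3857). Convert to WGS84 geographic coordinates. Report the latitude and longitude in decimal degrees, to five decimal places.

lat 14.60360°, lon -157.35690°

R = 6378137 m. λ = x/R = -157.35690017°.
φ = 2·arctan(exp(y/R)) − 90° = 2·arctan(1.29393) − 90° = 14.60359663°.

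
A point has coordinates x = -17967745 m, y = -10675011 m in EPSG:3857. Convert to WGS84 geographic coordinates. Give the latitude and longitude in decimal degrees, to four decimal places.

R = 6378137 m. λ = x/R = -161.40699955°.
φ = 2·arctan(exp(y/R)) − 90° = 2·arctan(0.18755) − 90° = -68.75470069°.

lat -68.7547°, lon -161.4070°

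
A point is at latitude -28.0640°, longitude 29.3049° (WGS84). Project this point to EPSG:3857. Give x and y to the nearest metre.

x 3262207 m, y -3257045 m

Web Mercator is spherical with R = a = 6378137 m.
x = R·λ = 6378137 × 0.511466992 = 3262206.546 m.
y = R·ln tan(π/4 + φ/2) = 6378137 × -0.510657755 = -3257045.124 m.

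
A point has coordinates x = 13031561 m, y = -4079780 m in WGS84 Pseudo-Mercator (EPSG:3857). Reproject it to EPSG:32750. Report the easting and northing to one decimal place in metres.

Web Mercator inverse (R = 6378137 m) → φ = -34.37880199°, λ = 117.06450422°.
UTM 50S forward: E = 505930.254 m, N = 6195840.027 m.

E 505930.3 m, N 6195840.0 m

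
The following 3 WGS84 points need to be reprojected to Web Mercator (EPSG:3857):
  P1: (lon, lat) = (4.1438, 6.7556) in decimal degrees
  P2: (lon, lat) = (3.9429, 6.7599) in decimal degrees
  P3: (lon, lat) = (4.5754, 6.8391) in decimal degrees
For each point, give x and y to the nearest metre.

Web Mercator: x = R·λ, y = R·ln tan(π/4+φ/2), R = 6378137 m.
P1 (6.7556°, 4.1438°) → (461285.706, 753778.507) m.
P2 (6.7599°, 3.9429°) → (438921.620, 754260.530) m.
P3 (6.8391°, 4.5754°) → (509331.198, 763139.484) m.

P1: x 461286 m, y 753779 m; P2: x 438922 m, y 754261 m; P3: x 509331 m, y 763139 m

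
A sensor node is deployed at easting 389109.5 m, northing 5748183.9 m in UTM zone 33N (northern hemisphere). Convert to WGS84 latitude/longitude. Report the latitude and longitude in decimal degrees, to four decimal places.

Zone 33N: λ₀ = 15°, k₀ = 0.9996, false easting 500000 m.
Meridian distance M = (N − FN)/k₀ = 5750484.1 m.
Inverse transverse Mercator on WGS84 gives φ = 51.87339997°, λ = 13.38920017°.

lat 51.8734°, lon 13.3892°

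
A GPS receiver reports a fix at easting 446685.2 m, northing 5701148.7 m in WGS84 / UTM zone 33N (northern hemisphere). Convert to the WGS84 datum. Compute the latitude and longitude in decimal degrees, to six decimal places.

Zone 33N: λ₀ = 15°, k₀ = 0.9996, false easting 500000 m.
Meridian distance M = (N − FN)/k₀ = 5703430.1 m.
Inverse transverse Mercator on WGS84 gives φ = 51.45899993°, λ = 14.23259948°.

lat 51.459000°, lon 14.232599°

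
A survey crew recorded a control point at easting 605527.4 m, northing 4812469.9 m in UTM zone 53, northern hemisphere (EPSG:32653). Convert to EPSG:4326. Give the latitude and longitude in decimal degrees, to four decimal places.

lat 43.4577°, lon 136.3044°

Zone 53N: λ₀ = 135°, k₀ = 0.9996, false easting 500000 m.
Meridian distance M = (N − FN)/k₀ = 4814395.7 m.
Inverse transverse Mercator on WGS84 gives φ = 43.45769964°, λ = 136.30439952°.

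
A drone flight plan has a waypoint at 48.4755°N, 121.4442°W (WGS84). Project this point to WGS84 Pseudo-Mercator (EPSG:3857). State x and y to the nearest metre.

Web Mercator is spherical with R = a = 6378137 m.
x = R·λ = 6378137 × -2.119601147 = -13519106.504 m.
y = R·ln tan(π/4 + φ/2) = 6378137 × 0.969927242 = 6186328.828 m.

x -13519107 m, y 6186329 m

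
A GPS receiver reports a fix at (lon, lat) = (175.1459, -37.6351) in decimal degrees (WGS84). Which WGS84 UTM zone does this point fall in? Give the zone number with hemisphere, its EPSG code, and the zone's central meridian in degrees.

Zone 60S (EPSG:32760), central meridian 177°

UTM zone = ⌊(λ + 180)/6⌋ + 1; 175.1459° ∈ [174°, 180°) → zone 60.
Hemisphere: S (φ < 0).
Central meridian λ₀ = 6×60 − 183 = 177°.
EPSG code: 32760.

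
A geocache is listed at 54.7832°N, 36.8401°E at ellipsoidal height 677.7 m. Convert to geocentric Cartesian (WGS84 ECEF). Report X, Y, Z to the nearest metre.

X 2950532 m, Y 2210503 m, Z 5188057 m

WGS84: a = 6378137 m, e² = 0.006694380; N(φ) = a/√(1−e²sin²φ) = 6392434.200 m.
X = (N+h)·cosφ·cosλ = 2950532.351 m; Y = (N+h)·cosφ·sinλ = 2210502.581 m; Z = (N(1−e²)+h)·sinφ = 5188056.833 m.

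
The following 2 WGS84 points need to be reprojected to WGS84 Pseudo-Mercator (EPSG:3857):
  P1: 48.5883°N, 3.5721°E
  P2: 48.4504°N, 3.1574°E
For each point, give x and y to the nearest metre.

Web Mercator: x = R·λ, y = R·ln tan(π/4+φ/2), R = 6378137 m.
P1 (48.5883°, 3.5721°) → (397644.353, 6205291.060) m.
P2 (48.4504°, 3.1574°) → (351480.160, 6182115.133) m.

P1: x 397644 m, y 6205291 m; P2: x 351480 m, y 6182115 m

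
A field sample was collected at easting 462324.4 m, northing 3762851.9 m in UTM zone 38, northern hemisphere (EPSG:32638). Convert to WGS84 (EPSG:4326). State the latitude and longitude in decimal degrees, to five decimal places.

Zone 38N: λ₀ = 45°, k₀ = 0.9996, false easting 500000 m.
Meridian distance M = (N − FN)/k₀ = 3764357.6 m.
Inverse transverse Mercator on WGS84 gives φ = 34.00559984°, λ = 44.59199960°.

lat 34.00560°, lon 44.59200°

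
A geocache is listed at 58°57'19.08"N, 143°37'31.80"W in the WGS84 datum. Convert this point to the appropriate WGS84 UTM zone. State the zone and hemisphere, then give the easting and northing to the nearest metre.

Zone 7N: E 348988 m, N 6538040 m

Longitude -143.6255° lies in the 6° band [-144°, -138°), giving zone 7; latitude is north of the equator, so 7N.
Zone 7 central meridian λ₀ = 6×7 − 183 = -141°; Δλ = -2.6255°.
Transverse Mercator on WGS84 with k₀ = 0.9996 gives E = 348988.236 m, N = 6538039.828 m.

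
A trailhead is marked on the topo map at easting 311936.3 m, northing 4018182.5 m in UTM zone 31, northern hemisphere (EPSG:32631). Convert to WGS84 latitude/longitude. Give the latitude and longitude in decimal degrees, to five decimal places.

lat 36.29030°, lon 0.90580°

Zone 31N: λ₀ = 3°, k₀ = 0.9996, false easting 500000 m.
Meridian distance M = (N − FN)/k₀ = 4019790.4 m.
Inverse transverse Mercator on WGS84 gives φ = 36.29029990°, λ = 0.90580043°.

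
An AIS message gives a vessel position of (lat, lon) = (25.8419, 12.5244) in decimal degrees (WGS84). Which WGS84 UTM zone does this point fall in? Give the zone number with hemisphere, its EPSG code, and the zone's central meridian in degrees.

Zone 33N (EPSG:32633), central meridian 15°

UTM zone = ⌊(λ + 180)/6⌋ + 1; 12.5244° ∈ [12°, 18°) → zone 33.
Hemisphere: N (φ ≥ 0).
Central meridian λ₀ = 6×33 − 183 = 15°.
EPSG code: 32633.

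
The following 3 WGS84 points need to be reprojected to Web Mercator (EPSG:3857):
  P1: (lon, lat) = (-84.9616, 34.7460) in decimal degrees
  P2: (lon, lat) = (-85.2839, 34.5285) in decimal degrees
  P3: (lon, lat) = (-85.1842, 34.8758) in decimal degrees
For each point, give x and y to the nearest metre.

P1: x -9457882 m, y 4129417 m; P2: x -9493760 m, y 4099989 m; P3: x -9482662 m, y 4147016 m

Web Mercator: x = R·λ, y = R·ln tan(π/4+φ/2), R = 6378137 m.
P1 (34.7460°, -84.9616°) → (-9457882.049, 4129416.909) m.
P2 (34.5285°, -85.2839°) → (-9493760.321, 4099989.359) m.
P3 (34.8758°, -85.1842°) → (-9482661.768, 4147015.643) m.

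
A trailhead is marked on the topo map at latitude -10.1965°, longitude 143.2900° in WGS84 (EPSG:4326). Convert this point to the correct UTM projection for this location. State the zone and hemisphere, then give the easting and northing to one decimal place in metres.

Longitude 143.2900° lies in the 6° band [138°, 144°), giving zone 54; latitude is south of the equator, so 54S.
Zone 54 central meridian λ₀ = 6×54 − 183 = 141°; Δλ = +2.2900°.
Transverse Mercator on WGS84 with k₀ = 0.9996 gives E = 750884.501 m, N = 8871973.7504 m.

Zone 54S: E 750884.5 m, N 8871973.8 m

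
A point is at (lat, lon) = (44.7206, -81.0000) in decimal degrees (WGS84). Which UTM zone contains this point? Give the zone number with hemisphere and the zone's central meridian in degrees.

UTM zone = ⌊(λ + 180)/6⌋ + 1; -81.0000° ∈ [-84°, -78°) → zone 17.
Hemisphere: N (φ ≥ 0).
Central meridian λ₀ = 6×17 − 183 = -81°.

Zone 17N, central meridian -81°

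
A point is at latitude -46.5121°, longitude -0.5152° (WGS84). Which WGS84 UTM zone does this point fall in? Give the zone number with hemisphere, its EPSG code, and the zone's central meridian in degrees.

UTM zone = ⌊(λ + 180)/6⌋ + 1; -0.5152° ∈ [-6°, 0°) → zone 30.
Hemisphere: S (φ < 0).
Central meridian λ₀ = 6×30 − 183 = -3°.
EPSG code: 32730.

Zone 30S (EPSG:32730), central meridian -3°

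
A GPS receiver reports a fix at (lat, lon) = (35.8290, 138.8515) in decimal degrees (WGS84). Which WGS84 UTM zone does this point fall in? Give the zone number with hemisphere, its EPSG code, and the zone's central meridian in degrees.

UTM zone = ⌊(λ + 180)/6⌋ + 1; 138.8515° ∈ [138°, 144°) → zone 54.
Hemisphere: N (φ ≥ 0).
Central meridian λ₀ = 6×54 − 183 = 141°.
EPSG code: 32654.

Zone 54N (EPSG:32654), central meridian 141°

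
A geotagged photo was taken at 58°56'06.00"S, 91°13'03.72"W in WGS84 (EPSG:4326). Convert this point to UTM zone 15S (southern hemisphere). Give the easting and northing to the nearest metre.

E 602582 m, N 3465819 m

Zone 15 central meridian λ₀ = 6×15 − 183 = -93°; Δλ = +1.7823°.
Transverse Mercator on WGS84 with k₀ = 0.9996 gives E = 602582.443 m, N = 3465818.872 m.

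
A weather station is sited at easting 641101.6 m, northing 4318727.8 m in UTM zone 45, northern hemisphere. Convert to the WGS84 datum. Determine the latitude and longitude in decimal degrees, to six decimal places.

lat 39.006200°, lon 88.629600°

Zone 45N: λ₀ = 87°, k₀ = 0.9996, false easting 500000 m.
Meridian distance M = (N − FN)/k₀ = 4320456.0 m.
Inverse transverse Mercator on WGS84 gives φ = 39.00620040°, λ = 88.62959999°.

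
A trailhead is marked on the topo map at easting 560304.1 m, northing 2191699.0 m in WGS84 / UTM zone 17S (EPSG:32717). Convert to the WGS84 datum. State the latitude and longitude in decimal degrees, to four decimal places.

lat -70.3733°, lon -79.3912°

Zone 17S: λ₀ = -81°, k₀ = 0.9996, false easting 500000 m, false northing 10000000 m.
Meridian distance M = (N − FN)/k₀ = -7811425.6 m.
Inverse transverse Mercator on WGS84 gives φ = -70.37330029°, λ = -79.39119907°.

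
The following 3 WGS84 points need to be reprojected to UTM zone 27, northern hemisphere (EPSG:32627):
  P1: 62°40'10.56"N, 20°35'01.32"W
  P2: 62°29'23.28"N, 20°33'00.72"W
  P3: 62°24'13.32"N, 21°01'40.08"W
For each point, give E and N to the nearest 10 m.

UTM zone 27N: λ₀ = -21°, k₀ = 0.9996.
P1 (62.6696°, -20.5837°) → (521324.511, 6948846.706) m.
P2 (62.4898°, -20.5502°) → (523180.083, 6928827.000) m.
P3 (62.4037°, -21.0278°) → (498563.215, 6919154.360) m.

P1: E 521320 m, N 6948850 m; P2: E 523180 m, N 6928830 m; P3: E 498560 m, N 6919150 m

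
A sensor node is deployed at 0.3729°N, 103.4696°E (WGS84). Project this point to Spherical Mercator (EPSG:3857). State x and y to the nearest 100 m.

x 11518200 m, y 41500 m

Web Mercator is spherical with R = a = 6378137 m.
x = R·λ = 6378137 × 1.805885196 = 11518183.185 m.
y = R·ln tan(π/4 + φ/2) = 6378137 × 0.006508379 = 41511.331 m.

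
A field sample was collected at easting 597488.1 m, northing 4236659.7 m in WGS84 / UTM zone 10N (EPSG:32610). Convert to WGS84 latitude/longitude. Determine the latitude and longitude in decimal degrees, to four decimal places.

Zone 10N: λ₀ = -123°, k₀ = 0.9996, false easting 500000 m.
Meridian distance M = (N − FN)/k₀ = 4238355.0 m.
Inverse transverse Mercator on WGS84 gives φ = 38.27270010°, λ = -121.88550016°.

lat 38.2727°, lon -121.8855°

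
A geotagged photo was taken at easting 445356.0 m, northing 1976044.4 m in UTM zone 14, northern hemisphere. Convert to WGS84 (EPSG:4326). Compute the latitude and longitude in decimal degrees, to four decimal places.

lat 17.8715°, lon -99.5158°

Zone 14N: λ₀ = -99°, k₀ = 0.9996, false easting 500000 m.
Meridian distance M = (N − FN)/k₀ = 1976835.1 m.
Inverse transverse Mercator on WGS84 gives φ = 17.87150019°, λ = -99.51580042°.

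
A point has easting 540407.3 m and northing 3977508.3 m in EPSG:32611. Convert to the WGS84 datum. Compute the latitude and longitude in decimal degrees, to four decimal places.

Zone 11N: λ₀ = -117°, k₀ = 0.9996, false easting 500000 m.
Meridian distance M = (N − FN)/k₀ = 3979099.9 m.
Inverse transverse Mercator on WGS84 gives φ = 35.94109965°, λ = -116.55200008°.

lat 35.9411°, lon -116.5520°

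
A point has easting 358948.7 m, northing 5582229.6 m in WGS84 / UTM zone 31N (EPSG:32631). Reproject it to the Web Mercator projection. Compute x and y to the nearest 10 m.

Unproject from UTM 31N (λ₀ = 3°) → φ = 50.37520022°, λ = 1.01629960°.
Web Mercator (R = 6378137 m): x = 113133.954 m, y = 6511509.255 m.

x 113130 m, y 6511510 m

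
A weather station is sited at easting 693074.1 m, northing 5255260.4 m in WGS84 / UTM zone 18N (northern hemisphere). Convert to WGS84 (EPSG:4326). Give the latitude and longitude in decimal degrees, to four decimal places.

Zone 18N: λ₀ = -75°, k₀ = 0.9996, false easting 500000 m.
Meridian distance M = (N − FN)/k₀ = 5257363.3 m.
Inverse transverse Mercator on WGS84 gives φ = 47.42219959°, λ = -72.44010045°.

lat 47.4222°, lon -72.4401°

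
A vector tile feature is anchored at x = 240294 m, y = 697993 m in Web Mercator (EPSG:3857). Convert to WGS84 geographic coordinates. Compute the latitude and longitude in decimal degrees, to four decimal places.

R = 6378137 m. λ = x/R = 2.15859773°.
φ = 2·arctan(exp(y/R)) − 90° = 2·arctan(1.11565) − 90° = 6.25769979°.

lat 6.2577°, lon 2.1586°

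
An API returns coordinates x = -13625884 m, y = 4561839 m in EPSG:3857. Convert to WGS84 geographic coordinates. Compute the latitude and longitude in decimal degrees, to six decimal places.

lat 37.875400°, lon -122.403399°

R = 6378137 m. λ = x/R = -122.40339857°.
φ = 2·arctan(exp(y/R)) − 90° = 2·arctan(2.04466) − 90° = 37.87540047°.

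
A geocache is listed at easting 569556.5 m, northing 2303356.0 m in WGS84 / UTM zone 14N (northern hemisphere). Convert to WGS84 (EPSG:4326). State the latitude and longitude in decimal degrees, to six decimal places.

lat 20.828900°, lon -98.331500°

Zone 14N: λ₀ = -99°, k₀ = 0.9996, false easting 500000 m.
Meridian distance M = (N − FN)/k₀ = 2304277.7 m.
Inverse transverse Mercator on WGS84 gives φ = 20.82889989°, λ = -98.33149968°.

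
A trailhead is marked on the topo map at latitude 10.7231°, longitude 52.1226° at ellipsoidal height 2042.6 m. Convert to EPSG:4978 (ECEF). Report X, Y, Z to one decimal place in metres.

X 3849305.9 m, Y 4948676.9 m, Z 1179306.0 m

WGS84: a = 6378137 m, e² = 0.006694380; N(φ) = a/√(1−e²sin²φ) = 6378876.211 m.
X = (N+h)·cosφ·cosλ = 3849305.896 m; Y = (N+h)·cosφ·sinλ = 4948676.912 m; Z = (N(1−e²)+h)·sinφ = 1179306.006 m.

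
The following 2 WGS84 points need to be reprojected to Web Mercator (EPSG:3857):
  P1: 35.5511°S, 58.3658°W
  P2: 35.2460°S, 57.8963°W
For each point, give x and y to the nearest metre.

P1: x -6497251 m, y -4239028 m; P2: x -6444987 m, y -4197362 m

Web Mercator: x = R·λ, y = R·ln tan(π/4+φ/2), R = 6378137 m.
P1 (-35.5511°, -58.3658°) → (-6497251.136, -4239027.933) m.
P2 (-35.2460°, -57.8963°) → (-6444986.635, -4197362.017) m.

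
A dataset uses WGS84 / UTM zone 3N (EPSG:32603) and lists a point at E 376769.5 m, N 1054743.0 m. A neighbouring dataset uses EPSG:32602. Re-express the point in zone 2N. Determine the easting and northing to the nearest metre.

UTM 3N → geographic: φ = 9.53989963°, λ = -166.12279998°.
UTM 2N (λ₀ = -171°) forward: E = 1035870.044 m, N = 1058329.691 m.

E 1035870 m, N 1058330 m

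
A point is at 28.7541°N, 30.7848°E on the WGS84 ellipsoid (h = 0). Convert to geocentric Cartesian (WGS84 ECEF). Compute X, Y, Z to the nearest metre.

WGS84: a = 6378137 m, e² = 0.006694380; N(φ) = a/√(1−e²sin²φ) = 6383083.093 m.
X = (N+h)·cosφ·cosλ = 4807499.591 m; Y = (N+h)·cosφ·sinλ = 2864116.601 m; Z = (N(1−e²)+h)·sinφ = 3050036.020 m.

X 4807500 m, Y 2864117 m, Z 3050036 m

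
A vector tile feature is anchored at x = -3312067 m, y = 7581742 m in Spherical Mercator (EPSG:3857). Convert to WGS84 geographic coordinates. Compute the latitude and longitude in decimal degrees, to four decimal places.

R = 6378137 m. λ = x/R = -29.75280408°.
φ = 2·arctan(exp(y/R)) − 90° = 2·arctan(3.28284) − 90° = 56.11699804°.

lat 56.1170°, lon -29.7528°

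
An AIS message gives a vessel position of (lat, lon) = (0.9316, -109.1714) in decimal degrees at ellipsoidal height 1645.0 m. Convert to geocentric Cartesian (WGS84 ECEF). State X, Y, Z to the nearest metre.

X -2094815 m, Y -6025171 m, Z 103033 m

WGS84: a = 6378137 m, e² = 0.006694380; N(φ) = a/√(1−e²sin²φ) = 6378142.644 m.
X = (N+h)·cosφ·cosλ = -2094814.749 m; Y = (N+h)·cosφ·sinλ = -6025170.715 m; Z = (N(1−e²)+h)·sinφ = 103033.293 m.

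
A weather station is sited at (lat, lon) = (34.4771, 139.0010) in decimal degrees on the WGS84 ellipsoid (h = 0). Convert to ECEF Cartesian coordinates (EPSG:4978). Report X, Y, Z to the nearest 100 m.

WGS84: a = 6378137 m, e² = 0.006694380; N(φ) = a/√(1−e²sin²φ) = 6384989.110 m.
X = (N+h)·cosφ·cosλ = -3972460.380 m; Y = (N+h)·cosφ·sinλ = 3453085.402 m; Z = (N(1−e²)+h)·sinφ = 3590198.105 m.

X -3972500 m, Y 3453100 m, Z 3590200 m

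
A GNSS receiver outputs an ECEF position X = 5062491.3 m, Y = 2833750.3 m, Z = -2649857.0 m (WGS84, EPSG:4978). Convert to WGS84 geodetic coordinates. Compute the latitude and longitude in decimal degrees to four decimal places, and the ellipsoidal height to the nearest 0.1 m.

lat -24.6939°, lon 29.2381°, h 3712.0 m

λ = atan2(Y, X) = 29.23810003°; p = √(X²+Y²) = 5801634.2 m.
Bowring's method on WGS84 (a = 6378137 m, b = 6356752.314 m) gives φ = -24.69389989°, h = 3711.976 m.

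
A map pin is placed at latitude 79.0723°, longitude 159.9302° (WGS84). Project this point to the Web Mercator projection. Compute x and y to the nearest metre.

Web Mercator is spherical with R = a = 6378137 m.
x = R·λ = 6378137 × 2.791308563 = 17803348.426 m.
y = R·ln tan(π/4 + φ/2) = 6378137 × 2.347035532 = 14969714.168 m.

x 17803348 m, y 14969714 m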